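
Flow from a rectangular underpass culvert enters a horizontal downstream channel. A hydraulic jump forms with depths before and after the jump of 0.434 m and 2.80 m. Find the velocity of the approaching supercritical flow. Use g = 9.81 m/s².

For a rectangular channel the momentum equation gives q² = ½·g·y₁·y₂·(y₁ + y₂) = ½×9.81×0.434×2.80×3.23 = 19.3.
q = √19.3 = 4.39 m²/s.
V₁ = q/y₁ = 4.39/0.434 = 10.1 m/s.

V₁ = 10.1 m/s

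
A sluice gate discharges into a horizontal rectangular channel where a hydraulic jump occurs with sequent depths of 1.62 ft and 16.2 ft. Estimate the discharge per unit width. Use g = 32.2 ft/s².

For a rectangular channel the momentum equation gives q² = ½·g·y₁·y₂·(y₁ + y₂) = ½×32.2×1.62×16.2×17.8 = 7529.
q = √7529 = 86.8 ft²/s.

q = 86.8 ft²/s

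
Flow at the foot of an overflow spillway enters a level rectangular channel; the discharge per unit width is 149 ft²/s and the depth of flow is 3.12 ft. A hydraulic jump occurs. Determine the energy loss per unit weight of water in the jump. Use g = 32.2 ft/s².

V₁ = q/y₁ = 149/3.12 = 47.8 ft/s. Fr₁ = V₁/√(g·y₁) = 47.8/√(32.2×3.12) = 4.76.
Sequent-depth ratio: y₂/y₁ = ½[√(1 + 8Fr₁²) − 1] = ½[√182.6 − 1] = 6.26.
y₂ = 6.26 × 3.12 = 19.5 ft.
V₂ = q/y₂ = 149/19.5 = 7.63 ft/s. E₁ = y₁ + V₁²/2g = 38.5 ft; E₂ = y₂ + V₂²/2g = 20.4 ft. ΔE = E₁ − E₂ = 18.1 ft.

ΔE = 18.1 ft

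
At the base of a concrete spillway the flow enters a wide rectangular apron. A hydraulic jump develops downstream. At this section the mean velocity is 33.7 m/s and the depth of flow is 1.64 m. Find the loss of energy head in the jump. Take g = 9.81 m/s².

Fr₁ = V₁/√(g·y₁) = 33.7/√(9.81×1.64) = 8.40.
Sequent-depth ratio: y₂/y₁ = ½[√(1 + 8Fr₁²) − 1] = ½[√565.7 − 1] = 11.4.
y₂ = 11.4 × 1.64 = 18.7 m.
Head loss: ΔE = (y₂ − y₁)³/(4y₁y₂) = (18.7 − 1.64)³/(4×1.64×18.7) = 4951/123 = 40.4 m.

ΔE = 40.4 m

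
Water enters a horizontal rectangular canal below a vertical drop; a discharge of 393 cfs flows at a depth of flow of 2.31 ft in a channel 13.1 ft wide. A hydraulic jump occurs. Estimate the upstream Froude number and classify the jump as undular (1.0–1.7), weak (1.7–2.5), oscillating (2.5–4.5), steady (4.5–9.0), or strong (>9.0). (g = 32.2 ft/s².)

Fr₁ = 1.51; undular jump

q = Q/b = 393/13.1 = 30.0 ft²/s; V₁ = q/y₁ = 13.0 ft/s. Fr₁ = V₁/√(g·y₁) = 1.51.
Fr₁ = 1.51 lies in the undular range.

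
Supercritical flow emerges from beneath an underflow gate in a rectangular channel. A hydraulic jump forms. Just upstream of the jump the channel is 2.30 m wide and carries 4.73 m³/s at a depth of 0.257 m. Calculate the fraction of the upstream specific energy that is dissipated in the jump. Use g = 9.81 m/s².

ΔE/E₁ = 0.494 (49.4%)

q = Q/b = 4.73/2.30 = 2.06 m²/s; V₁ = q/y₁ = 8.00 m/s. Fr₁ = V₁/√(g·y₁) = 5.04.
Bélanger equation: y₂/y₁ = ½[√(1 + 8Fr₁²) − 1] = ½[√204.2 − 1] = 6.64.
y₂ = 6.64 × 0.257 = 1.71 m.
E₁ = y₁ + V₁²/2g = 3.52 m. ΔE = (y₂ − y₁)³/(4y₁y₂) = 1.74 m. ΔE/E₁ = 1.74/3.52 = 0.494.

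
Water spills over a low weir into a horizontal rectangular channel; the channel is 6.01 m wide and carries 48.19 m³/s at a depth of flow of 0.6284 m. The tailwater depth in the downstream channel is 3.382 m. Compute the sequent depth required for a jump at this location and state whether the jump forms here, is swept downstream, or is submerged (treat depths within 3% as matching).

q = Q/b = 48.19/6.01 = 8.018 m²/s; V₁ = q/y₁ = 12.76 m/s. Fr₁ = V₁/√(g·y₁) = 5.139.
Sequent-depth ratio: y₂/y₁ = ½[√(1 + 8Fr₁²) − 1] = ½[√212.29 − 1] = 6.785.
y₂ = 6.785 × 0.6284 = 4.264 m.
Tailwater y_tw = 3.382 m: y_tw < y₂, so the jump is swept downstream.

y₂ = 4.264 m; the jump is swept downstream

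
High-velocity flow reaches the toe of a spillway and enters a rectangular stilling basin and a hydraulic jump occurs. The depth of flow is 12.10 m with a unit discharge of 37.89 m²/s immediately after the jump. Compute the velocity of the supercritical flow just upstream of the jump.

V₂ = q/y₂ = 37.89/12.10 = 3.131 m/s; Fr₂ = V₂/√(g·y₂) = 0.2874.
Since the conjugate-depth ratio holds either way, y₁/y₂ = ½[√(1 + 8Fr₂²) − 1] = ½[√1.6609 − 1] = 0.1444.
y₁ = 0.1444 × 12.10 = 1.747 m.
V₁ = q/y₁ = 37.89/1.747 = 21.69 m/s.

V₁ = 21.69 m/s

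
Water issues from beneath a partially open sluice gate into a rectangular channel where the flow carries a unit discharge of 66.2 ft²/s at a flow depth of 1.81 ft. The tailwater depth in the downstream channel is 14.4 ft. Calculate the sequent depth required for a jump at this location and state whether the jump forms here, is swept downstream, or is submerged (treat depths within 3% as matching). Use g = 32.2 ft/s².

y₂ = 11.4 ft; the jump is submerged

V₁ = q/y₁ = 66.2/1.81 = 36.6 ft/s. Fr₁ = V₁/√(g·y₁) = 36.6/√(32.2×1.81) = 4.79.
Bélanger equation: y₂/y₁ = ½[√(1 + 8Fr₁²) − 1] = ½[√184.6 − 1] = 6.29.
y₂ = 6.29 × 1.81 = 11.4 ft.
Tailwater y_tw = 14.4 ft: y_tw > y₂, so the jump is submerged.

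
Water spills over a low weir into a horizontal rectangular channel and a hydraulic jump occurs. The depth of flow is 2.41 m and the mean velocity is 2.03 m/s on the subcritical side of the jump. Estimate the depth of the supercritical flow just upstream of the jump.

y₁ = 0.660 m

Fr₂ = V₂/√(g·y₂) = 2.03/√(9.81×2.41) = 0.417.
Applying the sequent-depth relation in reverse, y₁/y₂ = ½[√(1 + 8Fr₂²) − 1] = ½[√2.394 − 1] = 0.274.
y₁ = 0.274 × 2.41 = 0.660 m.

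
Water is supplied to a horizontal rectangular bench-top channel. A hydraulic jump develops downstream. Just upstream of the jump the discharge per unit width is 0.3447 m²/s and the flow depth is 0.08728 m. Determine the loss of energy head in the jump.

ΔE = 0.3715 m

V₁ = q/y₁ = 0.3447/0.08728 = 3.949 m/s. Fr₁ = V₁/√(g·y₁) = 3.949/√(9.81×0.08728) = 4.268.
From the momentum equation for a rectangular channel, y₂/y₁ = ½[√(1 + 8Fr₁²) − 1] = ½[√146.73 − 1] = 5.557.
y₂ = 5.557 × 0.08728 = 0.4850 m.
V₂ = q/y₂ = 0.3447/0.4850 = 0.7107 m/s. E₁ = y₁ + V₁²/2g = 0.8823 m; E₂ = y₂ + V₂²/2g = 0.5107 m. ΔE = E₁ − E₂ = 0.3715 m.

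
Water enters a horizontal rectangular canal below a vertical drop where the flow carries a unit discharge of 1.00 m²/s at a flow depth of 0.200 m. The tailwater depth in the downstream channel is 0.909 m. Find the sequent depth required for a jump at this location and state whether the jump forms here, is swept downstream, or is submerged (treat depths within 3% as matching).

y₂ = 0.915 m; the jump forms here

V₁ = q/y₁ = 1.00/0.200 = 5.00 m/s. Fr₁ = V₁/√(g·y₁) = 5.00/√(9.81×0.200) = 3.57.
Conjugate-depth relation: y₂/y₁ = ½[√(1 + 8Fr₁²) − 1] = ½[√102.9 − 1] = 4.57.
y₂ = 4.57 × 0.200 = 0.915 m.
Tailwater y_tw = 0.909 m: y_tw ≈ y₂, so the jump forms here.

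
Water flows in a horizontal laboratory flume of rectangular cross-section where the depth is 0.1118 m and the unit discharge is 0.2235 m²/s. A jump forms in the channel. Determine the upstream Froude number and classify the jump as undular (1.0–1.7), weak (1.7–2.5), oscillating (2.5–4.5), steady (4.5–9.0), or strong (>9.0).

V₁ = q/y₁ = 0.2235/0.1118 = 1.999 m/s. Fr₁ = V₁/√(g·y₁) = 1.999/√(9.81×0.1118) = 1.909.
Fr₁ = 1.909 lies in the weak range.

Fr₁ = 1.909; weak jump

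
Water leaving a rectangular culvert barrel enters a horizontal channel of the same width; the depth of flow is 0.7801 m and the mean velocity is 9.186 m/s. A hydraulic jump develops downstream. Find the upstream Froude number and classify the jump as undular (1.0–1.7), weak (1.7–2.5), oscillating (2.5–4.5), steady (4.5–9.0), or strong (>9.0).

Fr₁ = V₁/√(g·y₁) = 9.186/√(9.81×0.7801) = 3.321.
Fr₁ = 3.321 lies in the oscillating range.

Fr₁ = 3.321; oscillating jump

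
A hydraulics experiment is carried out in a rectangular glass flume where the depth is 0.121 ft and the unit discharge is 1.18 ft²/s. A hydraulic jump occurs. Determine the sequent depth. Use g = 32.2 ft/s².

y₂ = 0.787 ft

V₁ = q/y₁ = 1.18/0.121 = 9.75 ft/s. Fr₁ = V₁/√(g·y₁) = 9.75/√(32.2×0.121) = 4.94.
Sequent-depth ratio: y₂/y₁ = ½[√(1 + 8Fr₁²) − 1] = ½[√196.3 − 1] = 6.50.
y₂ = 6.50 × 0.121 = 0.787 ft.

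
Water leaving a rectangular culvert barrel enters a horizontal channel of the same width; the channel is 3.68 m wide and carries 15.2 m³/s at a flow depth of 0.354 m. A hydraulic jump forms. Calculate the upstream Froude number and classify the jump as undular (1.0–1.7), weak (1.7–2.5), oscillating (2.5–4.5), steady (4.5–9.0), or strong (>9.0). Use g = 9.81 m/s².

Fr₁ = 6.26; steady jump

q = Q/b = 15.2/3.68 = 4.13 m²/s; V₁ = q/y₁ = 11.7 m/s. Fr₁ = V₁/√(g·y₁) = 6.26.
Fr₁ = 6.26 lies in the steady range.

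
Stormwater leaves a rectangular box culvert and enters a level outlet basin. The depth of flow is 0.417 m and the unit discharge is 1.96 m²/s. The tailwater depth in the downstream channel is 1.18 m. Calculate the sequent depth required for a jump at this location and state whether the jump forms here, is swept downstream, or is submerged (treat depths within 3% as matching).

V₁ = q/y₁ = 1.96/0.417 = 4.70 m/s. Fr₁ = V₁/√(g·y₁) = 4.70/√(9.81×0.417) = 2.32.
Bélanger equation: y₂/y₁ = ½[√(1 + 8Fr₁²) − 1] = ½[√44.20 − 1] = 2.82.
y₂ = 2.82 × 0.417 = 1.18 m.
Tailwater y_tw = 1.18 m: y_tw ≈ y₂, so the jump forms here.

y₂ = 1.18 m; the jump forms here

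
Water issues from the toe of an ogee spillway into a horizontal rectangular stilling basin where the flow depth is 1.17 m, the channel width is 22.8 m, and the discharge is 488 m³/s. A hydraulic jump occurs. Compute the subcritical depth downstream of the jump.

q = Q/b = 488/22.8 = 21.4 m²/s; V₁ = q/y₁ = 18.3 m/s. Fr₁ = V₁/√(g·y₁) = 5.40.
Sequent-depth ratio: y₂/y₁ = ½[√(1 + 8Fr₁²) − 1] = ½[√234.3 − 1] = 7.15.
y₂ = 7.15 × 1.17 = 8.37 m.

y₂ = 8.37 m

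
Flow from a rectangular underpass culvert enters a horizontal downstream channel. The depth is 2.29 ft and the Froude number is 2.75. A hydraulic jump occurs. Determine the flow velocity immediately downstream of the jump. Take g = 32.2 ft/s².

V₂ = 6.90 ft/s

Fr₁ = 2.75 (given).
Sequent-depth ratio: y₂/y₁ = ½[√(1 + 8Fr₁²) − 1] = ½[√61.50 − 1] = 3.42.
y₂ = 3.42 × 2.29 = 7.83 ft.
V₁ = Fr₁·√(g·y₁) = 2.75×√(32.2×2.29) = 23.6 ft/s; q = V₁·y₁ = 54.1 ft²/s.
V₂ = q/y₂ = 54.1/7.83 = 6.90 ft/s.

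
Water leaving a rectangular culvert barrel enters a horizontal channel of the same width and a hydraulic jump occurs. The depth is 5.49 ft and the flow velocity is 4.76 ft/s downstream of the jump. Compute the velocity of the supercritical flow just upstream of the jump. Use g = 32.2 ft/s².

Fr₂ = V₂/√(g·y₂) = 4.76/√(32.2×5.49) = 0.358.
From the momentum equation (using Fr₂), y₁/y₂ = ½[√(1 + 8Fr₂²) − 1] = ½[√2.025 − 1] = 0.212.
y₁ = 0.212 × 5.49 = 1.16 ft.
V₁ = q/y₁ = 26.1/1.16 = 22.5 ft/s.

V₁ = 22.5 ft/s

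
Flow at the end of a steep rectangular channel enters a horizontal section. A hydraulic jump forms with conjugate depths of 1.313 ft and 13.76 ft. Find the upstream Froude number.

For a rectangular channel the momentum equation gives q² = ½·g·y₁·y₂·(y₁ + y₂) = ½×32.2×1.313×13.76×15.07 = 4384.
q = √4384 = 66.21 ft²/s.
V₁ = q/y₁ = 50.43 ft/s; Fr₁ = V₁/√(g·y₁) = 7.756.

Fr₁ = 7.756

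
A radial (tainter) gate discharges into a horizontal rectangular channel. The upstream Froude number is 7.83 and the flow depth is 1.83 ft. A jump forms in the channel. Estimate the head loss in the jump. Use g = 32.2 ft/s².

ΔE = 38.1 ft

Fr₁ = 7.83 (given).
Sequent-depth ratio: y₂/y₁ = ½[√(1 + 8Fr₁²) − 1] = ½[√491.5 − 1] = 10.6.
y₂ = 10.6 × 1.83 = 19.4 ft.
Head loss: ΔE = (y₂ − y₁)³/(4y₁y₂) = (19.4 − 1.83)³/(4×1.83×19.4) = 5396/142 = 38.1 ft.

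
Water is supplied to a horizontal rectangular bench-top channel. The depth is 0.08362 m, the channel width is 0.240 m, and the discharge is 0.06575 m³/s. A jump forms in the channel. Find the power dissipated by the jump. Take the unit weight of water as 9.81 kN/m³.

q = Q/b = 0.06575/0.240 = 0.2740 m²/s; V₁ = q/y₁ = 3.276 m/s. Fr₁ = V₁/√(g·y₁) = 3.617.
Bélanger equation: y₂/y₁ = ½[√(1 + 8Fr₁²) − 1] = ½[√105.68 − 1] = 4.640.
y₂ = 4.640 × 0.08362 = 0.3880 m.
V₂ = q/y₂ = 0.2740/0.3880 = 0.7061 m/s. E₁ = y₁ + V₁²/2g = 0.6307 m; E₂ = y₂ + V₂²/2g = 0.4134 m. ΔE = E₁ − E₂ = 0.2173 m.
P = γ·Q·ΔE = 9.81 × 0.06575 × 0.2173 = 0.1402 kW.

P = 0.1402 kW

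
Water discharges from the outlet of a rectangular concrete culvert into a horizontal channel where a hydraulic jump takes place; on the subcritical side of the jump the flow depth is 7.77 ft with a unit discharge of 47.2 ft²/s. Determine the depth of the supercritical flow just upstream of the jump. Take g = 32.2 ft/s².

V₂ = q/y₂ = 47.2/7.77 = 6.07 ft/s; Fr₂ = V₂/√(g·y₂) = 0.384.
The Bélanger relation is symmetric: y₁/y₂ = ½[√(1 + 8Fr₂²) − 1] = ½[√2.180 − 1] = 0.238.
y₁ = 0.238 × 7.77 = 1.85 ft.

y₁ = 1.85 ft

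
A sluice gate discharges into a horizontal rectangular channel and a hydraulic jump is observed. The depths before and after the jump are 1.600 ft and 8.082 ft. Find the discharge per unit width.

q = 44.90 ft²/s

For a rectangular channel the momentum equation gives q² = ½·g·y₁·y₂·(y₁ + y₂) = ½×32.2×1.600×8.082×9.682 = 2016.
q = √2016 = 44.90 ft²/s.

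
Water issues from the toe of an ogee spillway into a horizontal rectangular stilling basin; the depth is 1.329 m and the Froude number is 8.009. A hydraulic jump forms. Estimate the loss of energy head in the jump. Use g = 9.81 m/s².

ΔE = 29.19 m

Fr₁ = 8.009 (given).
Sequent-depth ratio: y₂/y₁ = ½[√(1 + 8Fr₁²) − 1] = ½[√514.15 − 1] = 10.84.
y₂ = 10.84 × 1.329 = 14.40 m.
Head loss: ΔE = (y₂ − y₁)³/(4y₁y₂) = (14.40 − 1.329)³/(4×1.329×14.40) = 2235/76.57 = 29.19 m.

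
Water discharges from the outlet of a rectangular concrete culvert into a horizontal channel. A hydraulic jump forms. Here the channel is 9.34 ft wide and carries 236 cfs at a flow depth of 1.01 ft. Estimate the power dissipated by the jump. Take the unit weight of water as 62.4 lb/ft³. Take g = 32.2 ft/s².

q = Q/b = 236/9.34 = 25.3 ft²/s; V₁ = q/y₁ = 25.0 ft/s. Fr₁ = V₁/√(g·y₁) = 4.39.
By Bélanger, y₂/y₁ = ½[√(1 + 8Fr₁²) − 1] = ½[√155.0 − 1] = 5.72.
y₂ = 5.72 × 1.01 = 5.78 ft.
Head loss: ΔE = (y₂ − y₁)³/(4y₁y₂) = (5.78 − 1.01)³/(4×1.01×5.78) = 109/23.4 = 4.65 ft.
P = γ·Q·ΔE/550 = 62.4 × 236 × 4.65 / 550 = 125 hp.

P = 125 hp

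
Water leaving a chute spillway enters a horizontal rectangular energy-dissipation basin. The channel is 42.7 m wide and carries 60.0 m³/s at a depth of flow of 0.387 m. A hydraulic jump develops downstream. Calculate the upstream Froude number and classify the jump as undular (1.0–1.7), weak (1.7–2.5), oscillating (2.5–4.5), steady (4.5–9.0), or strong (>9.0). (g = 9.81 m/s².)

q = Q/b = 60.0/42.7 = 1.41 m²/s; V₁ = q/y₁ = 3.63 m/s. Fr₁ = V₁/√(g·y₁) = 1.86.
Fr₁ = 1.86 lies in the weak range.

Fr₁ = 1.86; weak jump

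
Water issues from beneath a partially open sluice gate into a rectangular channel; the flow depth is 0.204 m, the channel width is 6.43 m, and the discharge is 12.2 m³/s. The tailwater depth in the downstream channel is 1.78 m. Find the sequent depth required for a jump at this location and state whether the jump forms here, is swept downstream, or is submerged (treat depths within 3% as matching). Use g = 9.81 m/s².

q = Q/b = 12.2/6.43 = 1.90 m²/s; V₁ = q/y₁ = 9.30 m/s. Fr₁ = V₁/√(g·y₁) = 6.57.
Bélanger equation: y₂/y₁ = ½[√(1 + 8Fr₁²) − 1] = ½[√346.8 − 1] = 8.81.
y₂ = 8.81 × 0.204 = 1.80 m.
Tailwater y_tw = 1.78 m: y_tw ≈ y₂, so the jump forms here.

y₂ = 1.80 m; the jump forms here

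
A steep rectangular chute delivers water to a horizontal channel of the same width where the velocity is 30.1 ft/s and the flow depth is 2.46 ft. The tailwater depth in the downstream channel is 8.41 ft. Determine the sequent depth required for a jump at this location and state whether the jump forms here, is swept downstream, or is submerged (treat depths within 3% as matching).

y₂ = 10.6 ft; the jump is swept downstream

Fr₁ = V₁/√(g·y₁) = 30.1/√(32.2×2.46) = 3.38.
Sequent-depth ratio: y₂/y₁ = ½[√(1 + 8Fr₁²) − 1] = ½[√92.50 − 1] = 4.31.
y₂ = 4.31 × 2.46 = 10.6 ft.
Tailwater y_tw = 8.41 ft: y_tw < y₂, so the jump is swept downstream.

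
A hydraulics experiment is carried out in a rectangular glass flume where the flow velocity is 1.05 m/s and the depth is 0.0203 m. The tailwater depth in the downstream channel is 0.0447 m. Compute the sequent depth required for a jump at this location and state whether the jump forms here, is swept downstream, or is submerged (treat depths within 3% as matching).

Fr₁ = V₁/√(g·y₁) = 1.05/√(9.81×0.0203) = 2.35.
Sequent-depth ratio: y₂/y₁ = ½[√(1 + 8Fr₁²) − 1] = ½[√45.29 − 1] = 2.86.
y₂ = 2.86 × 0.0203 = 0.0582 m.
Tailwater y_tw = 0.0447 m: y_tw < y₂, so the jump is swept downstream.

y₂ = 0.0582 m; the jump is swept downstream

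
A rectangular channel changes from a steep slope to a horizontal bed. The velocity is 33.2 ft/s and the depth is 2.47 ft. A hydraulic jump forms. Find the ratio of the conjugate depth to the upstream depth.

Fr₁ = V₁/√(g·y₁) = 33.2/√(32.2×2.47) = 3.72.
By Bélanger, y₂/y₁ = ½[√(1 + 8Fr₁²) − 1] = ½[√111.9 − 1] = 4.79.

y₂/y₁ = 4.79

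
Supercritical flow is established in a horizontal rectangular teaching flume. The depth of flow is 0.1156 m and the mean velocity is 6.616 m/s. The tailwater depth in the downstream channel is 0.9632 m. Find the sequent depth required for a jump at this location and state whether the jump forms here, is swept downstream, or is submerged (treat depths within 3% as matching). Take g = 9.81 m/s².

Fr₁ = V₁/√(g·y₁) = 6.616/√(9.81×0.1156) = 6.213.
Sequent-depth ratio: y₂/y₁ = ½[√(1 + 8Fr₁²) − 1] = ½[√309.78 − 1] = 8.300.
y₂ = 8.300 × 0.1156 = 0.9595 m.
Tailwater y_tw = 0.9632 m: y_tw ≈ y₂, so the jump forms here.

y₂ = 0.9595 m; the jump forms here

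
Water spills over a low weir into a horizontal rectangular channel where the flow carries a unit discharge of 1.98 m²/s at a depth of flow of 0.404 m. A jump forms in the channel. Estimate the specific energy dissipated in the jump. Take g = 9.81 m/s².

ΔE = 0.275 m

V₁ = q/y₁ = 1.98/0.404 = 4.90 m/s. Fr₁ = V₁/√(g·y₁) = 4.90/√(9.81×0.404) = 2.46.
Conjugate-depth relation: y₂/y₁ = ½[√(1 + 8Fr₁²) − 1] = ½[√49.48 − 1] = 3.02.
y₂ = 3.02 × 0.404 = 1.22 m.
V₂ = q/y₂ = 1.98/1.22 = 1.62 m/s. E₁ = y₁ + V₁²/2g = 1.63 m; E₂ = y₂ + V₂²/2g = 1.35 m. ΔE = E₁ − E₂ = 0.275 m.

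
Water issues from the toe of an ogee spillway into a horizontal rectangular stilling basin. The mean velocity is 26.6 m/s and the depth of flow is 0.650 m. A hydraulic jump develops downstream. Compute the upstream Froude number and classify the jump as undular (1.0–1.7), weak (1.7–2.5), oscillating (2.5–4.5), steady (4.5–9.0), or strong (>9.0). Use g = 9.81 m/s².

Fr₁ = 10.5; strong jump

Fr₁ = V₁/√(g·y₁) = 26.6/√(9.81×0.650) = 10.5.
Fr₁ = 10.5 lies in the strong range.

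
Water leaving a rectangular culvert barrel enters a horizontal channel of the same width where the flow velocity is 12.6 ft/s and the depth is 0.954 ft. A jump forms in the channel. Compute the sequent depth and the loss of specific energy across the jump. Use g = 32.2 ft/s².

Fr₁ = V₁/√(g·y₁) = 12.6/√(32.2×0.954) = 2.27.
Bélanger equation: y₂/y₁ = ½[√(1 + 8Fr₁²) − 1] = ½[√42.35 − 1] = 2.75.
y₂ = 2.75 × 0.954 = 2.63 ft.
Head loss: ΔE = (y₂ − y₁)³/(4y₁y₂) = (2.63 − 0.954)³/(4×0.954×2.63) = 4.68/10.0 = 0.467 ft.

y₂ = 2.63 ft; ΔE = 0.467 ft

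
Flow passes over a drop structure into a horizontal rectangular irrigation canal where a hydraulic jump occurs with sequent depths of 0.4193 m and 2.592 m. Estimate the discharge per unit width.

q = 4.007 m²/s

For a rectangular channel the momentum equation gives q² = ½·g·y₁·y₂·(y₁ + y₂) = ½×9.81×0.4193×2.592×3.011 = 16.05.
q = √16.05 = 4.007 m²/s.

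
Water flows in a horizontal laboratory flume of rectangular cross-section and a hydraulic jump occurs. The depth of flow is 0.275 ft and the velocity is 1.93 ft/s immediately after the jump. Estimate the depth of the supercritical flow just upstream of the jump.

Fr₂ = V₂/√(g·y₂) = 1.93/√(32.2×0.275) = 0.649.
Since the conjugate-depth ratio holds either way, y₁/y₂ = ½[√(1 + 8Fr₂²) − 1] = ½[√4.365 − 1] = 0.545.
y₁ = 0.545 × 0.275 = 0.150 ft.

y₁ = 0.150 ft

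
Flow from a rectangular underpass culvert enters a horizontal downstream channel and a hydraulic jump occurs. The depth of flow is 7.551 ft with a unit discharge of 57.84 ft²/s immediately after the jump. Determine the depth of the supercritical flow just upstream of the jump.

V₂ = q/y₂ = 57.84/7.551 = 7.660 ft/s; Fr₂ = V₂/√(g·y₂) = 0.4912.
The Bélanger relation is symmetric: y₁/y₂ = ½[√(1 + 8Fr₂²) − 1] = ½[√2.9305 − 1] = 0.3559.
y₁ = 0.3559 × 7.551 = 2.688 ft.

y₁ = 2.688 ft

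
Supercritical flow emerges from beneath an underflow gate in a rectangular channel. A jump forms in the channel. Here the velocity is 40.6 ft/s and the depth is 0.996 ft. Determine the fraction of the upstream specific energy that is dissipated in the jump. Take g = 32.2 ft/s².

ΔE/E₁ = 0.628 (62.8%)

Fr₁ = V₁/√(g·y₁) = 40.6/√(32.2×0.996) = 7.17.
From the momentum equation for a rectangular channel, y₂/y₁ = ½[√(1 + 8Fr₁²) − 1] = ½[√412.2 − 1] = 9.65.
y₂ = 9.65 × 0.996 = 9.61 ft.
E₁ = y₁ + V₁²/2g = 26.6 ft. ΔE = (y₂ − y₁)³/(4y₁y₂) = 16.7 ft. ΔE/E₁ = 16.7/26.6 = 0.628.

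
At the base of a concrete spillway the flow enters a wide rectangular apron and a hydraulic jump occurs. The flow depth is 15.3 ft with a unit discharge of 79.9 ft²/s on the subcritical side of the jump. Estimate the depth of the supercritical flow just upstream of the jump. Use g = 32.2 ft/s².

y₁ = 1.54 ft

V₂ = q/y₂ = 79.9/15.3 = 5.22 ft/s; Fr₂ = V₂/√(g·y₂) = 0.235.
Applying the sequent-depth relation in reverse, y₁/y₂ = ½[√(1 + 8Fr₂²) − 1] = ½[√1.443 − 1] = 0.101.
y₁ = 0.101 × 15.3 = 1.54 ft.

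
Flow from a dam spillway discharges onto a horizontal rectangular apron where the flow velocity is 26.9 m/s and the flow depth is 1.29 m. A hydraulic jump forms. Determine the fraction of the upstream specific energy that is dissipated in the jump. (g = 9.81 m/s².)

Fr₁ = V₁/√(g·y₁) = 26.9/√(9.81×1.29) = 7.56.
Sequent-depth ratio: y₂/y₁ = ½[√(1 + 8Fr₁²) − 1] = ½[√458.4 − 1] = 10.2.
y₂ = 10.2 × 1.29 = 13.2 m.
E₁ = y₁ + V₁²/2g = 38.2 m. ΔE = (y₂ − y₁)³/(4y₁y₂) = 24.7 m. ΔE/E₁ = 24.7/38.2 = 0.646.

ΔE/E₁ = 0.646 (64.6%)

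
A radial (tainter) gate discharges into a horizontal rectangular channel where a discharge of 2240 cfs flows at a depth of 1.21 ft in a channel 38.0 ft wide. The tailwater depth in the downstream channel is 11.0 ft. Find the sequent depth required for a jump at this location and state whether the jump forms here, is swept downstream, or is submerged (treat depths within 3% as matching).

y₂ = 12.8 ft; the jump is swept downstream

q = Q/b = 2240/38.0 = 58.9 ft²/s; V₁ = q/y₁ = 48.7 ft/s. Fr₁ = V₁/√(g·y₁) = 7.80.
Sequent-depth ratio: y₂/y₁ = ½[√(1 + 8Fr₁²) − 1] = ½[√488.3 − 1] = 10.5.
y₂ = 10.5 × 1.21 = 12.8 ft.
Tailwater y_tw = 11.0 ft: y_tw < y₂, so the jump is swept downstream.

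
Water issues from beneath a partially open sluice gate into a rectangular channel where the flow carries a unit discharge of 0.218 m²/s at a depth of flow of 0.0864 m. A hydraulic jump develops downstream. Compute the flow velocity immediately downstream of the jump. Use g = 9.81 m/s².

V₁ = q/y₁ = 0.218/0.0864 = 2.52 m/s. Fr₁ = V₁/√(g·y₁) = 2.52/√(9.81×0.0864) = 2.74.
Bélanger equation: y₂/y₁ = ½[√(1 + 8Fr₁²) − 1] = ½[√61.09 − 1] = 3.41.
y₂ = 3.41 × 0.0864 = 0.294 m.
V₂ = q/y₂ = 0.218/0.294 = 0.740 m/s.

V₂ = 0.740 m/s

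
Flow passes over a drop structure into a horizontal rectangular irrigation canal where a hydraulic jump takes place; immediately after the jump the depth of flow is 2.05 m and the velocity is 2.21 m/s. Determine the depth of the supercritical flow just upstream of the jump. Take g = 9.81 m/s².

y₁ = 0.733 m

Fr₂ = V₂/√(g·y₂) = 2.21/√(9.81×2.05) = 0.493.
Applying the sequent-depth relation in reverse, y₁/y₂ = ½[√(1 + 8Fr₂²) − 1] = ½[√2.943 − 1] = 0.358.
y₁ = 0.358 × 2.05 = 0.733 m.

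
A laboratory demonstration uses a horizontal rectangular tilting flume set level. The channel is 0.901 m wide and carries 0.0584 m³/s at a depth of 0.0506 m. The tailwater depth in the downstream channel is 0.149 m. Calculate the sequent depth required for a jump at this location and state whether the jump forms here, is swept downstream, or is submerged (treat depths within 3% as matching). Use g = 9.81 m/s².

y₂ = 0.107 m; the jump is submerged

q = Q/b = 0.0584/0.901 = 0.0648 m²/s; V₁ = q/y₁ = 1.28 m/s. Fr₁ = V₁/√(g·y₁) = 1.82.
By Bélanger, y₂/y₁ = ½[√(1 + 8Fr₁²) − 1] = ½[√27.45 − 1] = 2.12.
y₂ = 2.12 × 0.0506 = 0.107 m.
Tailwater y_tw = 0.149 m: y_tw > y₂, so the jump is submerged.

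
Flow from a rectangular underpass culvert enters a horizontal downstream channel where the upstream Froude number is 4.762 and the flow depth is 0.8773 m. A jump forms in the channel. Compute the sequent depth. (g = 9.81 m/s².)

y₂ = 5.486 m

Fr₁ = 4.762 (given).
Sequent-depth ratio: y₂/y₁ = ½[√(1 + 8Fr₁²) − 1] = ½[√182.41 − 1] = 6.253.
y₂ = 6.253 × 0.8773 = 5.486 m.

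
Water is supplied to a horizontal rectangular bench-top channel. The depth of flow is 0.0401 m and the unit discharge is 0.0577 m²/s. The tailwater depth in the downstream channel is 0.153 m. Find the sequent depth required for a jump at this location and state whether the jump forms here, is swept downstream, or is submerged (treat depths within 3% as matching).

y₂ = 0.112 m; the jump is submerged

V₁ = q/y₁ = 0.0577/0.0401 = 1.44 m/s. Fr₁ = V₁/√(g·y₁) = 1.44/√(9.81×0.0401) = 2.29.
Bélanger equation: y₂/y₁ = ½[√(1 + 8Fr₁²) − 1] = ½[√43.11 − 1] = 2.78.
y₂ = 2.78 × 0.0401 = 0.112 m.
Tailwater y_tw = 0.153 m: y_tw > y₂, so the jump is submerged.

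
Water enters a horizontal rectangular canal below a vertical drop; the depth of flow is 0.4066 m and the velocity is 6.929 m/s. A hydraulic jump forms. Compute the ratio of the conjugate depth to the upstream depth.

y₂/y₁ = 4.432

Fr₁ = V₁/√(g·y₁) = 6.929/√(9.81×0.4066) = 3.469.
Conjugate-depth relation: y₂/y₁ = ½[√(1 + 8Fr₁²) − 1] = ½[√97.293 − 1] = 4.432.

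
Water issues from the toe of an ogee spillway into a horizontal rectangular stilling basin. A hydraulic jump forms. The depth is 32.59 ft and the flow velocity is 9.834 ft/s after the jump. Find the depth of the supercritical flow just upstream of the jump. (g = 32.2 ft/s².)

Fr₂ = V₂/√(g·y₂) = 9.834/√(32.2×32.59) = 0.3036.
The Bélanger relation is symmetric: y₁/y₂ = ½[√(1 + 8Fr₂²) − 1] = ½[√1.7372 − 1] = 0.1590.
y₁ = 0.1590 × 32.59 = 5.183 ft.

y₁ = 5.183 ft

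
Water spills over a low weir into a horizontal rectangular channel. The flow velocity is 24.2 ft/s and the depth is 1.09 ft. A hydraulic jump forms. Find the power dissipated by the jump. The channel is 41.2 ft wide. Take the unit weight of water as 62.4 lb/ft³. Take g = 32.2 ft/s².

Fr₁ = V₁/√(g·y₁) = 24.2/√(32.2×1.09) = 4.08.
Conjugate-depth relation: y₂/y₁ = ½[√(1 + 8Fr₁²) − 1] = ½[√134.5 − 1] = 5.30.
y₂ = 5.30 × 1.09 = 5.78 ft.
Head loss: ΔE = (y₂ − y₁)³/(4y₁y₂) = (5.78 − 1.09)³/(4×1.09×5.78) = 103/25.2 = 4.08 ft.
q = V₁·y₁ = 24.2 × 1.09 = 26.4 ft²/s. Q = q·b = 26.4 × 41.2 = 1087 cfs. P = γ·Q·ΔE/550 = 62.4 × 1087 × 4.08 / 550 = 504 hp.

P = 504 hp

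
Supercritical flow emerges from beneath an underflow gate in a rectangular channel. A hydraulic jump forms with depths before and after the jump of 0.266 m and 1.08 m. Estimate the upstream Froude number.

Fr₁ = 3.21

For a rectangular channel the momentum equation gives q² = ½·g·y₁·y₂·(y₁ + y₂) = ½×9.81×0.266×1.08×1.35 = 1.90.
q = √1.90 = 1.38 m²/s.
V₁ = q/y₁ = 5.18 m/s; Fr₁ = V₁/√(g·y₁) = 3.21.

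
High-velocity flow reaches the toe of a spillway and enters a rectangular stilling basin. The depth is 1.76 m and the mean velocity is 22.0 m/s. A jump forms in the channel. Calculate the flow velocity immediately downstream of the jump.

V₂ = 3.14 m/s

Fr₁ = V₁/√(g·y₁) = 22.0/√(9.81×1.76) = 5.29.
From the momentum equation for a rectangular channel, y₂/y₁ = ½[√(1 + 8Fr₁²) − 1] = ½[√225.3 − 1] = 7.00.
y₂ = 7.00 × 1.76 = 12.3 m.
q = V₁·y₁ = 22.0 × 1.76 = 38.7 m²/s.
V₂ = q/y₂ = 38.7/12.3 = 3.14 m/s.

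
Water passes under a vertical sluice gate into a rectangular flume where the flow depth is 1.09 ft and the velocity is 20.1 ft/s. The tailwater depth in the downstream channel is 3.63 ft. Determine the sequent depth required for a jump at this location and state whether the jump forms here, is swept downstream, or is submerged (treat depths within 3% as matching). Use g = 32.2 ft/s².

y₂ = 4.71 ft; the jump is swept downstream

Fr₁ = V₁/√(g·y₁) = 20.1/√(32.2×1.09) = 3.39.
By Bélanger, y₂/y₁ = ½[√(1 + 8Fr₁²) − 1] = ½[√93.09 − 1] = 4.32.
y₂ = 4.32 × 1.09 = 4.71 ft.
Tailwater y_tw = 3.63 ft: y_tw < y₂, so the jump is swept downstream.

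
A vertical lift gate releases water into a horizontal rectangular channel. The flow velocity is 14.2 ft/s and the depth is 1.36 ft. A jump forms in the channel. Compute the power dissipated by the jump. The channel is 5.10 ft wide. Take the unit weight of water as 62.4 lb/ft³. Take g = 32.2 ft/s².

P = 5.77 hp

Fr₁ = V₁/√(g·y₁) = 14.2/√(32.2×1.36) = 2.15.
Conjugate-depth relation: y₂/y₁ = ½[√(1 + 8Fr₁²) − 1] = ½[√37.84 − 1] = 2.58.
y₂ = 2.58 × 1.36 = 3.50 ft.
q = V₁·y₁ = 14.2 × 1.36 = 19.3 ft²/s. V₂ = q/y₂ = 19.3/3.50 = 5.51 ft/s. E₁ = y₁ + V₁²/2g = 4.49 ft; E₂ = y₂ + V₂²/2g = 3.97 ft. ΔE = E₁ − E₂ = 0.516 ft.
Q = q·b = 19.3 × 5.10 = 98.5 cfs. P = γ·Q·ΔE/550 = 62.4 × 98.5 × 0.516 / 550 = 5.77 hp.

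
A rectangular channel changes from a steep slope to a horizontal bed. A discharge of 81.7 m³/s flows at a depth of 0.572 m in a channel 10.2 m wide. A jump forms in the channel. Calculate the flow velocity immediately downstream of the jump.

q = Q/b = 81.7/10.2 = 8.01 m²/s; V₁ = q/y₁ = 14.0 m/s. Fr₁ = V₁/√(g·y₁) = 5.91.
Conjugate-depth relation: y₂/y₁ = ½[√(1 + 8Fr₁²) − 1] = ½[√280.6 − 1] = 7.87.
y₂ = 7.87 × 0.572 = 4.50 m.
V₂ = q/y₂ = 8.01/4.50 = 1.78 m/s.

V₂ = 1.78 m/s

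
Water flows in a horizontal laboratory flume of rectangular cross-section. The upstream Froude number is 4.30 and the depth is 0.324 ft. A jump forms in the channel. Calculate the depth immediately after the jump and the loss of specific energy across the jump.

y₂ = 1.81 ft; ΔE = 1.41 ft

Fr₁ = 4.30 (given).
Conjugate-depth relation: y₂/y₁ = ½[√(1 + 8Fr₁²) − 1] = ½[√148.9 − 1] = 5.60.
y₂ = 5.60 × 0.324 = 1.81 ft.
Head loss: ΔE = (y₂ − y₁)³/(4y₁y₂) = (1.81 − 0.324)³/(4×0.324×1.81) = 3.31/2.35 = 1.41 ft.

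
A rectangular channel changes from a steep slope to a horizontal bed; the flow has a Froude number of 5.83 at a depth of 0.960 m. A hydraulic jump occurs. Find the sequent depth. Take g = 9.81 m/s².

Fr₁ = 5.83 (given).
By Bélanger, y₂/y₁ = ½[√(1 + 8Fr₁²) − 1] = ½[√272.9 − 1] = 7.76.
y₂ = 7.76 × 0.960 = 7.45 m.

y₂ = 7.45 m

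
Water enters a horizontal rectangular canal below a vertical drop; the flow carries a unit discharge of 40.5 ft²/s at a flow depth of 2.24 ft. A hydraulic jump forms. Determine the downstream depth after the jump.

V₁ = q/y₁ = 40.5/2.24 = 18.1 ft/s. Fr₁ = V₁/√(g·y₁) = 18.1/√(32.2×2.24) = 2.13.
Bélanger equation: y₂/y₁ = ½[√(1 + 8Fr₁²) − 1] = ½[√37.26 − 1] = 2.55.
y₂ = 2.55 × 2.24 = 5.72 ft.

y₂ = 5.72 ft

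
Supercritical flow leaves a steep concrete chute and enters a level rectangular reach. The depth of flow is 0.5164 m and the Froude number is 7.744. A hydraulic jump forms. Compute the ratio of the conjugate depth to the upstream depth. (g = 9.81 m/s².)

Fr₁ = 7.744 (given).
From the momentum equation for a rectangular channel, y₂/y₁ = ½[√(1 + 8Fr₁²) − 1] = ½[√480.76 − 1] = 10.46.

y₂/y₁ = 10.46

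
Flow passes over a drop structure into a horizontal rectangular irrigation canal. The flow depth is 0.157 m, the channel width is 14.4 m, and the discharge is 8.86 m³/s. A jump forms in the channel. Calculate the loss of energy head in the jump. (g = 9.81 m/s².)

ΔE = 0.264 m

q = Q/b = 8.86/14.4 = 0.615 m²/s; V₁ = q/y₁ = 3.92 m/s. Fr₁ = V₁/√(g·y₁) = 3.16.
Sequent-depth ratio: y₂/y₁ = ½[√(1 + 8Fr₁²) − 1] = ½[√80.77 − 1] = 3.99.
y₂ = 3.99 × 0.157 = 0.627 m.
Head loss: ΔE = (y₂ − y₁)³/(4y₁y₂) = (0.627 − 0.157)³/(4×0.157×0.627) = 0.104/0.394 = 0.264 m.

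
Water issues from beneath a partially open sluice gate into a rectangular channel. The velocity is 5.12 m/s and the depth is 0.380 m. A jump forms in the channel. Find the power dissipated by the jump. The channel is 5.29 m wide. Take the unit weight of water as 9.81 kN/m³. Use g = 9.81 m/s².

P = 34.8 kW

Fr₁ = V₁/√(g·y₁) = 5.12/√(9.81×0.380) = 2.65.
Bélanger equation: y₂/y₁ = ½[√(1 + 8Fr₁²) − 1] = ½[√57.26 − 1] = 3.28.
y₂ = 3.28 × 0.380 = 1.25 m.
Head loss: ΔE = (y₂ − y₁)³/(4y₁y₂) = (1.25 − 0.380)³/(4×0.380×1.25) = 0.653/1.90 = 0.344 m.
q = V₁·y₁ = 5.12 × 0.380 = 1.95 m²/s. Q = q·b = 1.95 × 5.29 = 10.3 m³/s. P = γ·Q·ΔE = 9.81 × 10.3 × 0.344 = 34.8 kW.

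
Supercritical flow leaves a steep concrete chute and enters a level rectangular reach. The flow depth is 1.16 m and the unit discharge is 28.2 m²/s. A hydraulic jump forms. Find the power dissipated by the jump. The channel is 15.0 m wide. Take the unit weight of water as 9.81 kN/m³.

V₁ = q/y₁ = 28.2/1.16 = 24.3 m/s. Fr₁ = V₁/√(g·y₁) = 24.3/√(9.81×1.16) = 7.21.
From the momentum equation for a rectangular channel, y₂/y₁ = ½[√(1 + 8Fr₁²) − 1] = ½[√416.5 − 1] = 9.70.
y₂ = 9.70 × 1.16 = 11.3 m.
V₂ = q/y₂ = 28.2/11.3 = 2.51 m/s. E₁ = y₁ + V₁²/2g = 31.3 m; E₂ = y₂ + V₂²/2g = 11.6 m. ΔE = E₁ − E₂ = 19.7 m.
Q = q·b = 28.2 × 15.0 = 423 m³/s. P = γ·Q·ΔE = 9.81 × 423 × 19.7 = 81771 kW.

P = 81771 kW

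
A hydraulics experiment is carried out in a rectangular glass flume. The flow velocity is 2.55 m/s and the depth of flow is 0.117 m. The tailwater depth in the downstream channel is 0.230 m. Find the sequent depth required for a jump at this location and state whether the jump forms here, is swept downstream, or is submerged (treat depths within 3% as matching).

Fr₁ = V₁/√(g·y₁) = 2.55/√(9.81×0.117) = 2.38.
By Bélanger, y₂/y₁ = ½[√(1 + 8Fr₁²) − 1] = ½[√46.32 − 1] = 2.90.
y₂ = 2.90 × 0.117 = 0.340 m.
Tailwater y_tw = 0.230 m: y_tw < y₂, so the jump is swept downstream.

y₂ = 0.340 m; the jump is swept downstream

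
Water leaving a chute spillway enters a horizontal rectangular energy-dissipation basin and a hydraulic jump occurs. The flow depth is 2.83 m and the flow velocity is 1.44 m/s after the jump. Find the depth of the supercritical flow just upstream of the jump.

y₁ = 0.373 m

Fr₂ = V₂/√(g·y₂) = 1.44/√(9.81×2.83) = 0.273.
Applying the sequent-depth relation in reverse, y₁/y₂ = ½[√(1 + 8Fr₂²) − 1] = ½[√1.598 − 1] = 0.132.
y₁ = 0.132 × 2.83 = 0.373 m.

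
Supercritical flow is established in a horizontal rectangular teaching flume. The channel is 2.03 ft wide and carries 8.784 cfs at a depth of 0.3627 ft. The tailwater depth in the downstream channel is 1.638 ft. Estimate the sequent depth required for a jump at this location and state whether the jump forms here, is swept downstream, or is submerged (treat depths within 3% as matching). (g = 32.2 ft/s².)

y₂ = 1.618 ft; the jump forms here

q = Q/b = 8.784/2.03 = 4.327 ft²/s; V₁ = q/y₁ = 11.93 ft/s. Fr₁ = V₁/√(g·y₁) = 3.491.
Sequent-depth ratio: y₂/y₁ = ½[√(1 + 8Fr₁²) − 1] = ½[√98.495 − 1] = 4.462.
y₂ = 4.462 × 0.3627 = 1.618 ft.
Tailwater y_tw = 1.638 ft: y_tw ≈ y₂, so the jump forms here.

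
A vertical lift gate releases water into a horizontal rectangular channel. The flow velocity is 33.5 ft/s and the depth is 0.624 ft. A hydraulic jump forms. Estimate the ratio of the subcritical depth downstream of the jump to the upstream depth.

Fr₁ = V₁/√(g·y₁) = 33.5/√(32.2×0.624) = 7.47.
Sequent-depth ratio: y₂/y₁ = ½[√(1 + 8Fr₁²) − 1] = ½[√447.8 − 1] = 10.1.

y₂/y₁ = 10.1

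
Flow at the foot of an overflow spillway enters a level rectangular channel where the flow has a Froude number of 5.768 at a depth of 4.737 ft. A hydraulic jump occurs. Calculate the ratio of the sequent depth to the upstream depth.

Fr₁ = 5.768 (given).
From the momentum equation for a rectangular channel, y₂/y₁ = ½[√(1 + 8Fr₁²) − 1] = ½[√267.16 − 1] = 7.672.

y₂/y₁ = 7.672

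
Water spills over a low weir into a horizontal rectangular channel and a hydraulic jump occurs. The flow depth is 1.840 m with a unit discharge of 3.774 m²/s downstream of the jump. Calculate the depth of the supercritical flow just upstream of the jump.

y₁ = 0.6371 m

V₂ = q/y₂ = 3.774/1.840 = 2.051 m/s; Fr₂ = V₂/√(g·y₂) = 0.4828.
From the momentum equation (using Fr₂), y₁/y₂ = ½[√(1 + 8Fr₂²) − 1] = ½[√2.8645 − 1] = 0.3462.
y₁ = 0.3462 × 1.840 = 0.6371 m.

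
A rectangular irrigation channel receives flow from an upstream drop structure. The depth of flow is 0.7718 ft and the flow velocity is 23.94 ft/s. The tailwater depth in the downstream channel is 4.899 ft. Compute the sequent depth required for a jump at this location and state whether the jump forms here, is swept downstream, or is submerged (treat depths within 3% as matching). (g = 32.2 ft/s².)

Fr₁ = V₁/√(g·y₁) = 23.94/√(32.2×0.7718) = 4.802.
From the momentum equation for a rectangular channel, y₂/y₁ = ½[√(1 + 8Fr₁²) − 1] = ½[√185.49 − 1] = 6.310.
y₂ = 6.310 × 0.7718 = 4.870 ft.
Tailwater y_tw = 4.899 ft: y_tw ≈ y₂, so the jump forms here.

y₂ = 4.870 ft; the jump forms here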